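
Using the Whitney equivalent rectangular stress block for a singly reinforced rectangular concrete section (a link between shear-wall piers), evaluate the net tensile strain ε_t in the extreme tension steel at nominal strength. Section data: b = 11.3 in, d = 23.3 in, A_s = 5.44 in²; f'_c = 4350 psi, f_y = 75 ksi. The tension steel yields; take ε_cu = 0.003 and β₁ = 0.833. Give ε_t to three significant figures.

a = A_s f_y/(0.85 f'_c b) = 9.765 in.
β₁ = 0.833, so c = a/β₁ = 9.765/0.833 = 11.723 in.
From the linear strain diagram with ε_cu = 0.003: ε_t = 0.003 (d − c)/c = 0.003 × (23.3 − 11.723)/11.723 = 0.00296.
ε_t < 0.004 — the section is over-reinforced for flexure under ACI limits.

ε_t ≈ 0.00296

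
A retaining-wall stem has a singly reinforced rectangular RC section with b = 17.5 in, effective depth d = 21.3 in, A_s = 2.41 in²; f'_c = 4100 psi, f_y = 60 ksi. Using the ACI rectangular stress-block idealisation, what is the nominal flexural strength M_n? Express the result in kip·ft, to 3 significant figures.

T = A_s f_y = 2.41 × 60 = 144.6 kips.
a = T/(0.85 f'_c b) = 144.6/(0.85 × 4.1 × 17.5) = 2.371 in.
M_n = T(d − a/2) = 144.6 × (21.3 − 1.1855) = 2908.6 kip·in = 2908.6/12 = 242.38 kip·ft.

M_n ≈ 242 kip·ft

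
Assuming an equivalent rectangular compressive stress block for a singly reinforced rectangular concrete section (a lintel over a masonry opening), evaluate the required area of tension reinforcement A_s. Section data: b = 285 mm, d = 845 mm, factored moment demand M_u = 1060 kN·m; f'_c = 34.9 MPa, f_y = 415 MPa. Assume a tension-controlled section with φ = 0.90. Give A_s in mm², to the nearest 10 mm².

A_s ≈ 3770 mm²

M_n = M_u/φ = 1060/0.90 = 1177.78 kN·m.
With M_n = 0.85 f'_c a b (d − a/2), solve the quadratic for a:
a = d − √(d² − 2M_n/(0.85 f'_c b)) = 845 − √(845² − 2 × 1177.78×10⁶/(0.85 × 34.9 × 285)) = 185.14 mm.
A_s = 0.85 f'_c a b / f_y = 0.85 × 34.9 × 185.14 × 285 / 415 = 3771.7 mm².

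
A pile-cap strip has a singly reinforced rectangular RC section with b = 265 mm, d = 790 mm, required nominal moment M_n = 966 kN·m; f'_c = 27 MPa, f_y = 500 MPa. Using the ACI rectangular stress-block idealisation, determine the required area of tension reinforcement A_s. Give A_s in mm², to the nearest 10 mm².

A_s ≈ 2880 mm²

With M_n = 0.85 f'_c a b (d − a/2), solve the quadratic for a:
a = d − √(d² − 2M_n/(0.85 f'_c b)) = 790 − √(790² − 2 × 966×10⁶/(0.85 × 27 × 265)) = 236.44 mm.
A_s = 0.85 f'_c a b / f_y = 0.85 × 27 × 236.44 × 265 / 500 = 2875.9 mm².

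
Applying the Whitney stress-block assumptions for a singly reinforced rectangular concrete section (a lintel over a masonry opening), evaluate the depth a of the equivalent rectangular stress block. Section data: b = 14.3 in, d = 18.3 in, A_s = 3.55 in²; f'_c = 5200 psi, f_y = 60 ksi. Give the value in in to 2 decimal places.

T = A_s f_y = 3.55 × 60 = 213 kips.
a = T/(0.85 f'_c b) = 213/(0.85 × 5.2 × 14.3) = 3.37 in.

a ≈ 3.37 in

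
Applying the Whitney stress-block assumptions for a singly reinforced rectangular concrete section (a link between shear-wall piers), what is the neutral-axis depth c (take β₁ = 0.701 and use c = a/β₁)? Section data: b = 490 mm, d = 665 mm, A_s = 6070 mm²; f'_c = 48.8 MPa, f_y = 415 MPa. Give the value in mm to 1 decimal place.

T = A_s f_y = 6070 × 415 = 2519050 N = 2519.05 kN.
Setting C = 0.85 f'_c a b equal to T: a = 2519050/(0.85 × 48.8 × 490) = 123.937 mm.
With β₁ = 0.701, c = a/β₁ = 123.937/0.701 = 176.8 mm.

c ≈ 176.8 mm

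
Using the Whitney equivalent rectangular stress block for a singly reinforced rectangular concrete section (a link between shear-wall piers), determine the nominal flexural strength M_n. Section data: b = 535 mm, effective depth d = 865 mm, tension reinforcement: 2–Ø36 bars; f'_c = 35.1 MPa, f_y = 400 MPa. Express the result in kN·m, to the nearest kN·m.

M_n ≈ 684 kN·m

A_s = 2 × 1018 = 2036 mm².
T = A_s f_y = 2036 × 400 = 814400 N = 814.4 kN.
From C = T: a = T/(0.85 f'_c b) = 814400/(0.85 × 35.1 × 535) = 51.02 mm.
M_n = T(d − a/2) = 814.4 kN × (865 − 25.51) mm = 683.68 kN·m.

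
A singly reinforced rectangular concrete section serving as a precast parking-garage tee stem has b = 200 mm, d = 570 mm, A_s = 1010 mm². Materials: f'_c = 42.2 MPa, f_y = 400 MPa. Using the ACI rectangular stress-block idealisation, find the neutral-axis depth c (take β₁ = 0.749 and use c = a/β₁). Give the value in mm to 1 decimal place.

T = A_s f_y = 1010 × 400 = 404000 N = 404 kN.
Setting C = 0.85 f'_c a b equal to T: a = 404000/(0.85 × 42.2 × 200) = 56.314 mm.
With β₁ = 0.749, c = a/β₁ = 56.314/0.749 = 75.2 mm.

c ≈ 75.2 mm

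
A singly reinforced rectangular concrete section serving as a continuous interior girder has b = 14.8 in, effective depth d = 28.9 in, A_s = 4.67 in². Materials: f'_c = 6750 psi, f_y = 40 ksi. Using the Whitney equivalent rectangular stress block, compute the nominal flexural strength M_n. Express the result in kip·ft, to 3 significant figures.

M_n ≈ 433 kip·ft

T = A_s f_y = 4.67 × 40 = 186.8 kips.
a = T/(0.85 f'_c b) = 186.8/(0.85 × 6.75 × 14.8) = 2.200 in.
M_n = T(d − a/2) = 186.8 × (28.9 − 1.1) = 5193.0 kip·in = 5193.0/12 = 432.75 kip·ft.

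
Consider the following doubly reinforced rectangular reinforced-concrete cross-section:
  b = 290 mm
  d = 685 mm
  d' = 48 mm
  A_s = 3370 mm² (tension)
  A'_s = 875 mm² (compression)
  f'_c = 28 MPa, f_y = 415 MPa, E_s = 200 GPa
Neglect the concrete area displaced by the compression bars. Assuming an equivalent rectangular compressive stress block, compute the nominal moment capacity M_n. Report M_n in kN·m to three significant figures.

M_n ≈ 863 kN·m

Assume both tension and compression steel yield.
Net tension couple steel: A_s − A'_s = 2495 mm².
a = (A_s − A'_s) f_y / (0.85 f'_c b) = 1035425/(0.85 × 28 × 290) = 150.02 mm.
c = a/β₁ = 150.02/0.85 = 176.49 mm; ε'_s = 0.003(c − d')/c = 0.0022 ≥ f_y/E_s = 0.0021, so compression steel does yield.
M_n = (A_s − A'_s) f_y (d − a/2) + A'_s f_y (d − d') = [1035425 × (685 − 75.01) + 363125 × (685 − 48)] × 10⁻⁶ = 631.60 + 231.31 = 862.91 kN·m.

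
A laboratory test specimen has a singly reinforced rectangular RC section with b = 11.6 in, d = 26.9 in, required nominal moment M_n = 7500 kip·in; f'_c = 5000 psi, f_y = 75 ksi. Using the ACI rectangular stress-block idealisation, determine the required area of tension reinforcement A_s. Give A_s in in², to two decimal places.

A_s ≈ 4.22 in²

From M_n = 0.85 f'_c a b (d − a/2):
a = d − √(d² − 2M_n/(0.85 f'_c b)) = 26.9 − √(26.9² − 2 × 7500/(0.85 × 5 × 11.6)) = 6.422 in.
A_s = 0.85 f'_c a b / f_y = 0.85 × 5 × 6.422 × 11.6 / 75 = 4.221 in².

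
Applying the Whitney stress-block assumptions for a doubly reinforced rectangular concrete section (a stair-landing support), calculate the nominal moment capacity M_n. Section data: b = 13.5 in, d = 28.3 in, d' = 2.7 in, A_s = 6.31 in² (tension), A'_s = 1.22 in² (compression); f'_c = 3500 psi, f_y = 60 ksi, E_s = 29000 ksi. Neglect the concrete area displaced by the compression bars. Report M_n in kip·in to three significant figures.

Assume both steels yield.
a = (A_s − A'_s) f_y/(0.85 f'_c b) = (6.31 − 1.22) × 60/(0.85 × 3.5 × 13.5) = 7.604 in.
c = a/β₁ = 7.604/0.85 = 8.946 in; ε'_s = 0.003(c − d')/c = 0.0021 ≥ ε_y = 0.0021, so the compression steel yields.
M_n = (A_s − A'_s) f_y (d − a/2) + A'_s f_y (d − d') = 305.4 × (28.3 − 3.802) + 73.2 × (28.3 − 2.7) = 7481.7 + 1873.9 = 9355.6 kip·in.

M_n ≈ 9360 kip·in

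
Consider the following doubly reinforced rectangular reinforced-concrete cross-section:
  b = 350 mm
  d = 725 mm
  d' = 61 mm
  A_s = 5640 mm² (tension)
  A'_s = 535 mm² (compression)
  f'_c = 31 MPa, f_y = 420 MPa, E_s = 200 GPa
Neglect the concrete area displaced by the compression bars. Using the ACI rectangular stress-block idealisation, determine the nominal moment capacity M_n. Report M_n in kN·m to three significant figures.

M_n ≈ 1450 kN·m

Assume both tension and compression steel yield.
Net tension couple steel: A_s − A'_s = 5105 mm².
a = (A_s − A'_s) f_y / (0.85 f'_c b) = 2144100/(0.85 × 31 × 350) = 232.49 mm.
c = a/β₁ = 232.49/0.829 = 280.45 mm; ε'_s = 0.003(c − d')/c = 0.0023 ≥ f_y/E_s = 0.0021, so compression steel does yield.
M_n = (A_s − A'_s) f_y (d − a/2) + A'_s f_y (d − d') = [2144100 × (725 − 116.245) + 224700 × (725 − 61)] × 10⁻⁶ = 1305.23 + 149.20 = 1454.43 kN·m.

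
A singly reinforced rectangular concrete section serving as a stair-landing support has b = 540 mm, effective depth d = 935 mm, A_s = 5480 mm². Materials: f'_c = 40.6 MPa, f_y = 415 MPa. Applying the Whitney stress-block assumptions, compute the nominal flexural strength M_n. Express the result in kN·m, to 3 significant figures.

T = A_s f_y = 5480 × 415 = 2274200 N = 2274.2 kN.
From C = T: a = T/(0.85 f'_c b) = 2274200/(0.85 × 40.6 × 540) = 122.04 mm.
M_n = T(d − a/2) = 2274.2 kN × (935 − 61.02) mm = 1987.61 kN·m.

M_n ≈ 1990 kN·m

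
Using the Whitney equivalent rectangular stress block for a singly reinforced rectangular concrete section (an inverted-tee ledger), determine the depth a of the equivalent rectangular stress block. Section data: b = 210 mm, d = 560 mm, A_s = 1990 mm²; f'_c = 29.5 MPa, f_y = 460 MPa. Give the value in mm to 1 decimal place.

a ≈ 173.8 mm

T = A_s f_y = 1990 × 460 = 915400 N = 915.4 kN.
Setting C = 0.85 f'_c a b equal to T: a = 915400/(0.85 × 29.5 × 210) = 173.8 mm.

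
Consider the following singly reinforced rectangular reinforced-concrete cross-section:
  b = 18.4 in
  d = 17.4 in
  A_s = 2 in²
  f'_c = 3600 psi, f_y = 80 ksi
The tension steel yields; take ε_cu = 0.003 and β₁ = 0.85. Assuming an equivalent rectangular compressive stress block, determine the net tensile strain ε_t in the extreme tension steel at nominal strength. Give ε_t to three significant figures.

a = A_s f_y/(0.85 f'_c b) = 2.842 in.
β₁ = 0.85, so c = a/β₁ = 2.842/0.85 = 3.344 in.
From the linear strain diagram with ε_cu = 0.003: ε_t = 0.003 (d − c)/c = 0.003 × (17.4 − 3.344)/3.344 = 0.0126.
Since ε_t ≥ 0.005, the section is tension-controlled.

ε_t ≈ 0.0126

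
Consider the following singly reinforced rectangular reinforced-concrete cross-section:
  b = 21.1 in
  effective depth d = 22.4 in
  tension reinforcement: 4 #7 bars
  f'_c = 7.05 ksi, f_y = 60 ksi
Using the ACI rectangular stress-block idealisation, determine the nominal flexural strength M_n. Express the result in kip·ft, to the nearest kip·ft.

A_s = 4 × 0.6 = 2.4 in².
T = A_s f_y = 2.4 × 60 = 144 kips.
a = T/(0.85 f'_c b) = 144/(0.85 × 7.05 × 21.1) = 1.139 in.
M_n = T(d − a/2) = 144 × (22.4 − 0.5695) = 3143.6 kip·in = 3143.6/12 = 261.97 kip·ft.

M_n ≈ 262 kip·ft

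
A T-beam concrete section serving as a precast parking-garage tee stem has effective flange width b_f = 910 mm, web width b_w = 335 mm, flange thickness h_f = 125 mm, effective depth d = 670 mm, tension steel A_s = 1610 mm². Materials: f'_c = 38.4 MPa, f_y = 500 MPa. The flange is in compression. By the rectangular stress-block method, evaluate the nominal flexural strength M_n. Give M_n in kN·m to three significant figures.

Tension: T = A_s f_y = 1610 × 500 = 805000 N.
Try a within the flange: a = T/(0.85 f'_c b_f) = 805000/(0.85 × 38.4 × 910) = 27.10 mm.
Since a = 27.10 ≤ h_f = 125 mm, the stress block lies entirely in the flange; analyse as a rectangular beam of width b_f.
M_n = T(d − a/2) = 805000 × (670 − 13.55) = 528.44 × 10⁶ N·mm.
M_n = 528.44 kN·m.

M_n ≈ 528 kN·m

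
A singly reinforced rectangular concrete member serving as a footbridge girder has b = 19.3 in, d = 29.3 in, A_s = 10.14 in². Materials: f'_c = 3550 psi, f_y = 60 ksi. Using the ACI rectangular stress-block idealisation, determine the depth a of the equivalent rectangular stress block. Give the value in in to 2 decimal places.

a ≈ 10.45 in

T = A_s f_y = 10.14 × 60 = 608.4 kips.
a = T/(0.85 f'_c b) = 608.4/(0.85 × 3.55 × 19.3) = 10.45 in.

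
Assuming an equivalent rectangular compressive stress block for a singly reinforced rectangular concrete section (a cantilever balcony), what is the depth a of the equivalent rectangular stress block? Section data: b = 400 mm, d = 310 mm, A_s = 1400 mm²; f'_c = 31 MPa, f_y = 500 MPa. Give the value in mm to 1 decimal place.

a ≈ 66.4 mm

T = A_s f_y = 1400 × 500 = 700000 N = 700 kN.
Setting C = 0.85 f'_c a b equal to T: a = 700000/(0.85 × 31 × 400) = 66.4 mm.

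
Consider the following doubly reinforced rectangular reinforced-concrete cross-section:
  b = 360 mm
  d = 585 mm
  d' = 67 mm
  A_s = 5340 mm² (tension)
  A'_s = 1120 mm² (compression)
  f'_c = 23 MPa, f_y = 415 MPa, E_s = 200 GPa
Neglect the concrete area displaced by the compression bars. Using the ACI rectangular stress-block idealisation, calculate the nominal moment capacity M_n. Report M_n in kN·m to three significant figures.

Assume both tension and compression steel yield.
Net tension couple steel: A_s − A'_s = 4220 mm².
a = (A_s − A'_s) f_y / (0.85 f'_c b) = 1751300/(0.85 × 23 × 360) = 248.83 mm.
c = a/β₁ = 248.83/0.85 = 292.74 mm; ε'_s = 0.003(c − d')/c = 0.0023 ≥ f_y/E_s = 0.0021, so compression steel does yield.
M_n = (A_s − A'_s) f_y (d − a/2) + A'_s f_y (d − d') = [1751300 × (585 − 124.415) + 464800 × (585 − 67)] × 10⁻⁶ = 806.62 + 240.77 = 1047.39 kN·m.

M_n ≈ 1050 kN·m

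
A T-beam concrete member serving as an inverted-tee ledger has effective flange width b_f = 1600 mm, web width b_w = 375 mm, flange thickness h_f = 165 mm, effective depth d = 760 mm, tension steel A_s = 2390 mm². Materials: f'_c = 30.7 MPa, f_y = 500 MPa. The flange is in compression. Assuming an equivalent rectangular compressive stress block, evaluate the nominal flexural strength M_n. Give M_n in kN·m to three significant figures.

Tension: T = A_s f_y = 2390 × 500 = 1195000 N.
Try a within the flange: a = T/(0.85 f'_c b_f) = 1195000/(0.85 × 30.7 × 1600) = 28.62 mm.
Since a = 28.62 ≤ h_f = 165 mm, the stress block lies entirely in the flange; analyse as a rectangular beam of width b_f.
M_n = T(d − a/2) = 1195000 × (760 − 14.31) = 891.10 × 10⁶ N·mm.
M_n = 891.10 kN·m.

M_n ≈ 891 kN·m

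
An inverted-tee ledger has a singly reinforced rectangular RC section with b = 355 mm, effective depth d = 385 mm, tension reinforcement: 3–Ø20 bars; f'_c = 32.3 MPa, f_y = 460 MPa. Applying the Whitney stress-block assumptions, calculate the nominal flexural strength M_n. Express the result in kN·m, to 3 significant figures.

M_n ≈ 157 kN·m

A_s = 3 × 314 = 942 mm².
T = A_s f_y = 942 × 460 = 433320 N = 433.32 kN.
From C = T: a = T/(0.85 f'_c b) = 433320/(0.85 × 32.3 × 355) = 44.46 mm.
M_n = T(d − a/2) = 433.32 kN × (385 − 22.23) mm = 157.20 kN·m.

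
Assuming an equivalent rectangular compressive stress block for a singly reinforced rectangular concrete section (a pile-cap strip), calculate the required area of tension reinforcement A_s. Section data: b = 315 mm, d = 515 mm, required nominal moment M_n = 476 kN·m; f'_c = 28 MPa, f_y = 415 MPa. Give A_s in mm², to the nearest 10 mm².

A_s ≈ 2590 mm²

With M_n = 0.85 f'_c a b (d − a/2), solve the quadratic for a:
a = d − √(d² − 2M_n/(0.85 f'_c b)) = 515 − √(515² − 2 × 476×10⁶/(0.85 × 28 × 315)) = 143.19 mm.
A_s = 0.85 f'_c a b / f_y = 0.85 × 28 × 143.19 × 315 / 415 = 2586.7 mm².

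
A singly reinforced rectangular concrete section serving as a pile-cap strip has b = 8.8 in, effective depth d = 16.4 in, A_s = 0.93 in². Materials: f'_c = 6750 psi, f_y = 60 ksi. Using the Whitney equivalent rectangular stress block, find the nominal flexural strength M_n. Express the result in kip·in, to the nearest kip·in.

M_n ≈ 884 kip·in

T = A_s f_y = 0.93 × 60 = 55.8 kips.
a = T/(0.85 f'_c b) = 55.8/(0.85 × 6.75 × 8.8) = 1.105 in.
M_n = T(d − a/2) = 55.8 × (16.4 − 0.5525) = 884.3 kip·in.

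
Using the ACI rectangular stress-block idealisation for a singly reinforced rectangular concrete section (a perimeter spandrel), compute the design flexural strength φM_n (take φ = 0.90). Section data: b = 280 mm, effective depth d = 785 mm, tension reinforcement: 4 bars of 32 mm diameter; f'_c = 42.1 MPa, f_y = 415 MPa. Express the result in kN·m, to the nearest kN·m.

φM_n ≈ 863 kN·m

A_s = 4 × 804 = 3216 mm².
T = A_s f_y = 3216 × 415 = 1334640 N = 1334.64 kN.
From C = T: a = T/(0.85 f'_c b) = 1334640/(0.85 × 42.1 × 280) = 133.20 mm.
M_n = T(d − a/2) = 1334.64 kN × (785 − 66.6) mm = 958.81 kN·m.
φM_n = 0.90 × 958.81 = 862.93 kN·m.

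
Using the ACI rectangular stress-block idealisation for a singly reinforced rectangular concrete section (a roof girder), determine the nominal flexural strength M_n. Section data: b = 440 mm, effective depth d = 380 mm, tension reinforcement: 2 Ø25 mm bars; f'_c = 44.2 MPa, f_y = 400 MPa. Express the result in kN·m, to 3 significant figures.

M_n ≈ 145 kN·m

A_s = 2 × 491 = 982 mm².
T = A_s f_y = 982 × 400 = 392800 N = 392.8 kN.
From C = T: a = T/(0.85 f'_c b) = 392800/(0.85 × 44.2 × 440) = 23.76 mm.
M_n = T(d − a/2) = 392.8 kN × (380 − 11.88) mm = 144.60 kN·m.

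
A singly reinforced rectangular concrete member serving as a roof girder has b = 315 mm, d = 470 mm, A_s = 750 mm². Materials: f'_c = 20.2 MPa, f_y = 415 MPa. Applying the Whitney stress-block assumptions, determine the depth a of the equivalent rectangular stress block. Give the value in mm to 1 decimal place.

a ≈ 57.5 mm

T = A_s f_y = 750 × 415 = 311250 N = 311.25 kN.
Setting C = 0.85 f'_c a b equal to T: a = 311250/(0.85 × 20.2 × 315) = 57.5 mm.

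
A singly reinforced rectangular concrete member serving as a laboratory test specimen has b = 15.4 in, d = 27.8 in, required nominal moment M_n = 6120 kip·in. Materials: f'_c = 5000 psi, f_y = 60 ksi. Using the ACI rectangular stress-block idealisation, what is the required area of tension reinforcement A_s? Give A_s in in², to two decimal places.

A_s ≈ 3.92 in²

From M_n = 0.85 f'_c a b (d − a/2):
a = d − √(d² − 2M_n/(0.85 f'_c b)) = 27.8 − √(27.8² − 2 × 6120/(0.85 × 5 × 15.4)) = 3.596 in.
A_s = 0.85 f'_c a b / f_y = 0.85 × 5 × 3.596 × 15.4 / 60 = 3.923 in².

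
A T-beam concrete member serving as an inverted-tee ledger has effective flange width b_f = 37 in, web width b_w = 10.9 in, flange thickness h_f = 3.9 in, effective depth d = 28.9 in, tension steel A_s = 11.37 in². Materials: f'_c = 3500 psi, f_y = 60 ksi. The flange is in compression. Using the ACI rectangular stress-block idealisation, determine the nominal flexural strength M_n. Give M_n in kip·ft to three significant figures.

Tension: T = A_s f_y = 11.37 × 60 = 682.2 kips.
Try a within the flange: a = T/(0.85 f'_c b_f) = 682.2/(0.85 × 3.5 × 37) = 6.198 in.
a = 6.198 > h_f = 3.9 in: the block extends into the web. Split into flange-overhang and web parts.
C_f = 0.85 f'_c (b_f − b_w) h_f = 0.85 × 3.5 × (37 − 10.9) × 3.9 = 302.8 kips.
Remaining web compression depth: a_w = (T − C_f)/(0.85 f'_c b_w) = (682.2 − 302.8)/(0.85 × 3.5 × 10.9) = 11.700 in.
M_n = C_f(d − h_f/2) + (T − C_f)(d − a_w/2) = 302.8 × (28.9 − 1.95) + 379.4 × (28.9 − 5.85) = 8160.5 + 8745.2 = 16905.7 kip·in.
M_n = 16905.7/12 = 1408.81 kip·ft.

M_n ≈ 1410 kip·ft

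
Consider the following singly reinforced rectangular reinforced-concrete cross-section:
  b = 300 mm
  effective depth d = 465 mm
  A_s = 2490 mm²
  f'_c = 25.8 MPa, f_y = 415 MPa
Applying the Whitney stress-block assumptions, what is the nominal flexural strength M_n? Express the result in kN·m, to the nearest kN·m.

M_n ≈ 399 kN·m

T = A_s f_y = 2490 × 415 = 1033350 N = 1033.35 kN.
From C = T: a = T/(0.85 f'_c b) = 1033350/(0.85 × 25.8 × 300) = 157.07 mm.
M_n = T(d − a/2) = 1033.35 kN × (465 − 78.535) mm = 399.35 kN·m.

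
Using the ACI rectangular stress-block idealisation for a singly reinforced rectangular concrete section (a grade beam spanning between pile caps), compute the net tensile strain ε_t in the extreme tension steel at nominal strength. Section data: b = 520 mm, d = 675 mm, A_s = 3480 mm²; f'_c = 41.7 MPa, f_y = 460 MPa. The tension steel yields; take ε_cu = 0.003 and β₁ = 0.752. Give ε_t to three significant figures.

a = A_s f_y/(0.85 f'_c b) = 86.85 mm.
β₁ = 0.752, so c = a/β₁ = 86.85/0.752 = 115.49 mm.
From the linear strain diagram with ε_cu = 0.003: ε_t = 0.003 (d − c)/c = 0.003 × (675 − 115.49)/115.49 = 0.0145.
Since ε_t ≥ 0.005, the section is tension-controlled.

ε_t ≈ 0.0145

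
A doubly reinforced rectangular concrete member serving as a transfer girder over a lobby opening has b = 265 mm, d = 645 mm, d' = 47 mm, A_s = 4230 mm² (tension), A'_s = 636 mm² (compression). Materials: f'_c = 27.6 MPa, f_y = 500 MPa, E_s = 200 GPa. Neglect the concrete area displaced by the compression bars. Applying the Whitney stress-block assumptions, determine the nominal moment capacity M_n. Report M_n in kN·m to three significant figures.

M_n ≈ 1090 kN·m

Assume both tension and compression steel yield.
Net tension couple steel: A_s − A'_s = 3594 mm².
a = (A_s − A'_s) f_y / (0.85 f'_c b) = 1797000/(0.85 × 27.6 × 265) = 289.05 mm.
c = a/β₁ = 289.05/0.85 = 340.06 mm; ε'_s = 0.003(c − d')/c = 0.0026 ≥ f_y/E_s = 0.0025, so compression steel does yield.
M_n = (A_s − A'_s) f_y (d − a/2) + A'_s f_y (d − d') = [1797000 × (645 − 144.525) + 318000 × (645 − 47)] × 10⁻⁶ = 899.35 + 190.16 = 1089.51 kN·m.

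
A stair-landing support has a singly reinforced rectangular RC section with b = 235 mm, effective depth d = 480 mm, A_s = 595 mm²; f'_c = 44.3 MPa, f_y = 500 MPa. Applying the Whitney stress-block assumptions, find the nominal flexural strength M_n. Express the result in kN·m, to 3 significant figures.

M_n ≈ 138 kN·m

T = A_s f_y = 595 × 500 = 297500 N = 297.5 kN.
From C = T: a = T/(0.85 f'_c b) = 297500/(0.85 × 44.3 × 235) = 33.62 mm.
M_n = T(d − a/2) = 297.5 kN × (480 − 16.81) mm = 137.80 kN·m.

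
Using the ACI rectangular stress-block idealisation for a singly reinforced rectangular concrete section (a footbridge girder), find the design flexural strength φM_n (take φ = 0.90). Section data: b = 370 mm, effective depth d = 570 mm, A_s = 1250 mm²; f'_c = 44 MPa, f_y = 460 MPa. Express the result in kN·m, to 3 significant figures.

φM_n ≈ 284 kN·m

T = A_s f_y = 1250 × 460 = 575000 N = 575 kN.
From C = T: a = T/(0.85 f'_c b) = 575000/(0.85 × 44 × 370) = 41.55 mm.
M_n = T(d − a/2) = 575 kN × (570 − 20.775) mm = 315.80 kN·m.
φM_n = 0.90 × 315.80 = 284.22 kN·m.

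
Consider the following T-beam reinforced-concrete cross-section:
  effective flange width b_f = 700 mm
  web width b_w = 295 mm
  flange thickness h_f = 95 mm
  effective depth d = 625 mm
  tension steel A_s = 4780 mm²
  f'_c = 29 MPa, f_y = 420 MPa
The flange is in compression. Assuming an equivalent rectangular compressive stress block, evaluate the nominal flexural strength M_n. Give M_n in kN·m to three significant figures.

M_n ≈ 1130 kN·m

Tension: T = A_s f_y = 4780 × 420 = 2007600 N.
Try a within the flange: a = T/(0.85 f'_c b_f) = 2007600/(0.85 × 29 × 700) = 116.35 mm.
a = 116.35 > h_f = 95 mm: the block extends into the web. Split into flange-overhang and web parts.
C_f = 0.85 f'_c (b_f − b_w) h_f = 0.85 × 29 × (700 − 295) × 95 = 948409 N.
Remaining web compression depth: a_w = (T − C_f)/(0.85 f'_c b_w) = (2007600 − 948409)/(0.85 × 29 × 295) = 145.66 mm.
M_n = C_f(d − h_f/2) + (T − C_f)(d − a_w/2) = 948409 × (625 − 47.5) + 1059191 × (625 − 72.83) = 547.71 + 584.85 = 1132.56 × 10⁶ N·mm.
M_n = 1132.56 kN·m.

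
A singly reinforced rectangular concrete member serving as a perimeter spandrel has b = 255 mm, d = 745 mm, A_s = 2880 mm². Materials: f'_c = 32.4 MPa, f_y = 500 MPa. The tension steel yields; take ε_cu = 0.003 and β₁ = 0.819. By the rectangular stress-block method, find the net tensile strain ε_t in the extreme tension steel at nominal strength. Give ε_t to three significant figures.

ε_t ≈ 0.00593

a = A_s f_y/(0.85 f'_c b) = 205.05 mm.
β₁ = 0.819, so c = a/β₁ = 205.05/0.819 = 250.37 mm.
From the linear strain diagram with ε_cu = 0.003: ε_t = 0.003 (d − c)/c = 0.003 × (745 − 250.37)/250.37 = 0.00593.
Since ε_t ≥ 0.005, the section is tension-controlled.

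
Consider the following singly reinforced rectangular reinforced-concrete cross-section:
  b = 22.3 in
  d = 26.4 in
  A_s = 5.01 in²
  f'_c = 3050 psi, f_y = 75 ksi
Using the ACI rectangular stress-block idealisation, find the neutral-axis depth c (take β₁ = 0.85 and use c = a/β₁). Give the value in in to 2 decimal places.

T = A_s f_y = 5.01 × 75 = 375.75 kips.
a = T/(0.85 f'_c b) = 375.75/(0.85 × 3.05 × 22.3) = 6.4994 in.
With β₁ = 0.85, c = a/β₁ = 6.4994/0.85 = 7.65 in.

c ≈ 7.65 in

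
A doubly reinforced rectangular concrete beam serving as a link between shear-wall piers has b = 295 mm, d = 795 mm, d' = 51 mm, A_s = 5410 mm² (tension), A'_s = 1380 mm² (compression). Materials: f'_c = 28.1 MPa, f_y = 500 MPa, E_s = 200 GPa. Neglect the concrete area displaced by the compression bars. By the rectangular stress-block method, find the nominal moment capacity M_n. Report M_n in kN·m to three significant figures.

M_n ≈ 1830 kN·m

Assume both tension and compression steel yield.
Net tension couple steel: A_s − A'_s = 4030 mm².
a = (A_s − A'_s) f_y / (0.85 f'_c b) = 2015000/(0.85 × 28.1 × 295) = 285.97 mm.
c = a/β₁ = 285.97/0.849 = 336.83 mm; ε'_s = 0.003(c − d')/c = 0.0025 ≥ f_y/E_s = 0.0025, so compression steel does yield.
M_n = (A_s − A'_s) f_y (d − a/2) + A'_s f_y (d − d') = [2015000 × (795 − 142.985) + 690000 × (795 − 51)] × 10⁻⁶ = 1313.81 + 513.36 = 1827.17 kN·m.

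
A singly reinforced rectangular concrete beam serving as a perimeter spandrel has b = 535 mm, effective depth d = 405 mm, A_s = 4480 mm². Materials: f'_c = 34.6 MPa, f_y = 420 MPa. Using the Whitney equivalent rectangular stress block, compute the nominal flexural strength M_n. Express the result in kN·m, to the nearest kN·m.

M_n ≈ 650 kN·m

T = A_s f_y = 4480 × 420 = 1881600 N = 1881.6 kN.
From C = T: a = T/(0.85 f'_c b) = 1881600/(0.85 × 34.6 × 535) = 119.59 mm.
M_n = T(d − a/2) = 1881.6 kN × (405 − 59.795) mm = 649.54 kN·m.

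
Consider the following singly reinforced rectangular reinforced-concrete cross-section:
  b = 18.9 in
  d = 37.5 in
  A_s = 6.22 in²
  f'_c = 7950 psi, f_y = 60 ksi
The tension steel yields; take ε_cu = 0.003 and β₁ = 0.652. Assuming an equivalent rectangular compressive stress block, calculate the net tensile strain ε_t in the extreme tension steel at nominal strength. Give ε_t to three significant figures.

a = A_s f_y/(0.85 f'_c b) = 2.922 in.
β₁ = 0.652, so c = a/β₁ = 2.922/0.652 = 4.482 in.
From the linear strain diagram with ε_cu = 0.003: ε_t = 0.003 (d − c)/c = 0.003 × (37.5 − 4.482)/4.482 = 0.0221.
Since ε_t ≥ 0.005, the section is tension-controlled.

ε_t ≈ 0.0221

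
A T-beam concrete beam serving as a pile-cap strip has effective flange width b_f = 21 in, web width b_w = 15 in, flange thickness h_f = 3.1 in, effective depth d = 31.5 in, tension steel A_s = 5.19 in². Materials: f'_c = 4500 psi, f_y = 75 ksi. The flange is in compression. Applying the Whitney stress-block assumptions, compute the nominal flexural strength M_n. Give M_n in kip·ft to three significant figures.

M_n ≈ 939 kip·ft

Tension: T = A_s f_y = 5.19 × 75 = 389.25 kips.
Try a within the flange: a = T/(0.85 f'_c b_f) = 389.25/(0.85 × 4.5 × 21) = 4.846 in.
a = 4.846 > h_f = 3.1 in: the block extends into the web. Split into flange-overhang and web parts.
C_f = 0.85 f'_c (b_f − b_w) h_f = 0.85 × 4.5 × (21 − 15) × 3.1 = 71.1 kips.
Remaining web compression depth: a_w = (T − C_f)/(0.85 f'_c b_w) = (389.25 − 71.1)/(0.85 × 4.5 × 15) = 5.545 in.
M_n = C_f(d − h_f/2) + (T − C_f)(d − a_w/2) = 71.1 × (31.5 − 1.55) + 318.15 × (31.5 − 2.7725) = 2129.4 + 9139.7 = 11269.1 kip·in.
M_n = 11269.1/12 = 939.09 kip·ft.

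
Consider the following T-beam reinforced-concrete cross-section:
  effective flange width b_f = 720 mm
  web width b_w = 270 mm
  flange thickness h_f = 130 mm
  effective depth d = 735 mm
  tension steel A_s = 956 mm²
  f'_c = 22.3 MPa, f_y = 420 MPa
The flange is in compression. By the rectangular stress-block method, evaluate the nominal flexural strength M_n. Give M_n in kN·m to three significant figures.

M_n ≈ 289 kN·m

Tension: T = A_s f_y = 956 × 420 = 401520 N.
Try a within the flange: a = T/(0.85 f'_c b_f) = 401520/(0.85 × 22.3 × 720) = 29.42 mm.
Since a = 29.42 ≤ h_f = 130 mm, the stress block lies entirely in the flange; analyse as a rectangular beam of width b_f.
M_n = T(d − a/2) = 401520 × (735 − 14.71) = 289.21 × 10⁶ N·mm.
M_n = 289.21 kN·m.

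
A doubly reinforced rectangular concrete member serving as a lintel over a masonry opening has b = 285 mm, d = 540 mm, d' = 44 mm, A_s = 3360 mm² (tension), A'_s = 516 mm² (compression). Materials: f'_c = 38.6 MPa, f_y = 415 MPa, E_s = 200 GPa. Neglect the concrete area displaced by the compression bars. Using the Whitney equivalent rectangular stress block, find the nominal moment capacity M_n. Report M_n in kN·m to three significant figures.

M_n ≈ 669 kN·m

Assume both tension and compression steel yield.
Net tension couple steel: A_s − A'_s = 2844 mm².
a = (A_s − A'_s) f_y / (0.85 f'_c b) = 1180260/(0.85 × 38.6 × 285) = 126.22 mm.
c = a/β₁ = 126.22/0.774 = 163.07 mm; ε'_s = 0.003(c − d')/c = 0.0022 ≥ f_y/E_s = 0.0021, so compression steel does yield.
M_n = (A_s − A'_s) f_y (d − a/2) + A'_s f_y (d − d') = [1180260 × (540 − 63.11) + 214140 × (540 − 44)] × 10⁻⁶ = 562.85 + 106.21 = 669.06 kN·m.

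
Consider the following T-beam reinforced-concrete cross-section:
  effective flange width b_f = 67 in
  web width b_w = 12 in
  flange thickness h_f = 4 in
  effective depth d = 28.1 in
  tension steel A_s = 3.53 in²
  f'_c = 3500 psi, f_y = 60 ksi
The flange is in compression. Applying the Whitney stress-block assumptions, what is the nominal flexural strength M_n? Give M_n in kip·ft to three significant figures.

Tension: T = A_s f_y = 3.53 × 60 = 211.8 kips.
Try a within the flange: a = T/(0.85 f'_c b_f) = 211.8/(0.85 × 3.5 × 67) = 1.063 in.
Since a = 1.063 ≤ h_f = 4 in, the stress block lies entirely in the flange; analyse as a rectangular beam of width b_f.
M_n = T(d − a/2) = 211.8 × (28.1 − 0.5315) = 5839.0 kip·in.
M_n = 5839.0/12 = 486.58 kip·ft.

M_n ≈ 487 kip·ft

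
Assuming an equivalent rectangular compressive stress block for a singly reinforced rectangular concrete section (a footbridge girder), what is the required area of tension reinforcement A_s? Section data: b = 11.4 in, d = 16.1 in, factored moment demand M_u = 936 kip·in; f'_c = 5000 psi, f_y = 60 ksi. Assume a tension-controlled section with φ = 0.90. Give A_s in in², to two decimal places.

A_s ≈ 1.13 in²

M_n = M_u/φ = 936/0.90 = 1040 kip·in.
From M_n = 0.85 f'_c a b (d − a/2):
a = d − √(d² − 2M_n/(0.85 f'_c b)) = 16.1 − √(16.1² − 2 × 1040/(0.85 × 5 × 11.4)) = 1.394 in.
A_s = 0.85 f'_c a b / f_y = 0.85 × 5 × 1.394 × 11.4 / 60 = 1.126 in².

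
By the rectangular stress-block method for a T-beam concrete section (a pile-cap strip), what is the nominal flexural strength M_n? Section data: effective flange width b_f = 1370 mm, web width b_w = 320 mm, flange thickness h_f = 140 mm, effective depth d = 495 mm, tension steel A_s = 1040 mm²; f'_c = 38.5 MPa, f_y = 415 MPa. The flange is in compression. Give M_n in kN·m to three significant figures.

M_n ≈ 212 kN·m

Tension: T = A_s f_y = 1040 × 415 = 431600 N.
Try a within the flange: a = T/(0.85 f'_c b_f) = 431600/(0.85 × 38.5 × 1370) = 9.63 mm.
Since a = 9.63 ≤ h_f = 140 mm, the stress block lies entirely in the flange; analyse as a rectangular beam of width b_f.
M_n = T(d − a/2) = 431600 × (495 − 4.815) = 211.56 × 10⁶ N·mm.
M_n = 211.56 kN·m.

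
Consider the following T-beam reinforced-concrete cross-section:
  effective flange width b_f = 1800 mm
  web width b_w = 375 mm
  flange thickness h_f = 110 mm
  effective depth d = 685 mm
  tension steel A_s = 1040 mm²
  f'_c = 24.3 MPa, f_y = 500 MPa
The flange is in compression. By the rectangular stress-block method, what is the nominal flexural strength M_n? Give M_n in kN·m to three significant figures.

M_n ≈ 353 kN·m

Tension: T = A_s f_y = 1040 × 500 = 520000 N.
Try a within the flange: a = T/(0.85 f'_c b_f) = 520000/(0.85 × 24.3 × 1800) = 13.99 mm.
Since a = 13.99 ≤ h_f = 110 mm, the stress block lies entirely in the flange; analyse as a rectangular beam of width b_f.
M_n = T(d − a/2) = 520000 × (685 − 6.995) = 352.56 × 10⁶ N·mm.
M_n = 352.56 kN·m.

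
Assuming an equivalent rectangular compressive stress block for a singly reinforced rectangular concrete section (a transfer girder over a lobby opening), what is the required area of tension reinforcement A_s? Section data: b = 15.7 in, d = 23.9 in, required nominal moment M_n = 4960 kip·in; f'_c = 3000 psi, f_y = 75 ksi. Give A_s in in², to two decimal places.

A_s ≈ 3.16 in²

From M_n = 0.85 f'_c a b (d − a/2):
a = d − √(d² − 2M_n/(0.85 f'_c b)) = 23.9 − √(23.9² − 2 × 4960/(0.85 × 3 × 15.7)) = 5.916 in.
A_s = 0.85 f'_c a b / f_y = 0.85 × 3 × 5.916 × 15.7 / 75 = 3.158 in².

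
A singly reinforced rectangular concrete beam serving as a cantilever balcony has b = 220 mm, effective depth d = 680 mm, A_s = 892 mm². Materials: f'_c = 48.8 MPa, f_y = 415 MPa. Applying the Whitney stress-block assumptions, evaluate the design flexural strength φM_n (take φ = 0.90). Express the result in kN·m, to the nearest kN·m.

φM_n ≈ 220 kN·m

T = A_s f_y = 892 × 415 = 370180 N = 370.18 kN.
From C = T: a = T/(0.85 f'_c b) = 370180/(0.85 × 48.8 × 220) = 40.57 mm.
M_n = T(d − a/2) = 370.18 kN × (680 − 20.285) mm = 244.21 kN·m.
φM_n = 0.90 × 244.21 = 219.79 kN·m.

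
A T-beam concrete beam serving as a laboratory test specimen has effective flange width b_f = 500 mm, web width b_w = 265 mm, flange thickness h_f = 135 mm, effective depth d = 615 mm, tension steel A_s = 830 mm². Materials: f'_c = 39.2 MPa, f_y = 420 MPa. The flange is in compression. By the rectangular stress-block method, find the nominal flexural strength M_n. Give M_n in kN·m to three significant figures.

M_n ≈ 211 kN·m

Tension: T = A_s f_y = 830 × 420 = 348600 N.
Try a within the flange: a = T/(0.85 f'_c b_f) = 348600/(0.85 × 39.2 × 500) = 20.92 mm.
Since a = 20.92 ≤ h_f = 135 mm, the stress block lies entirely in the flange; analyse as a rectangular beam of width b_f.
M_n = T(d − a/2) = 348600 × (615 − 10.46) = 210.74 × 10⁶ N·mm.
M_n = 210.74 kN·m.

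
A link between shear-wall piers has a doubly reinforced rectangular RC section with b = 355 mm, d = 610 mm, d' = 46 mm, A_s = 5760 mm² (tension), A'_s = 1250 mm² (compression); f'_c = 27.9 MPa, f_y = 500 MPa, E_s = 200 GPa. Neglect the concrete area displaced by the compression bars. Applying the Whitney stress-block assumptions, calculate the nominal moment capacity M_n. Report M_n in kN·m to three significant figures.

Assume both tension and compression steel yield.
Net tension couple steel: A_s − A'_s = 4510 mm².
a = (A_s − A'_s) f_y / (0.85 f'_c b) = 2255000/(0.85 × 27.9 × 355) = 267.85 mm.
c = a/β₁ = 267.85/0.85 = 315.12 mm; ε'_s = 0.003(c − d')/c = 0.0026 ≥ f_y/E_s = 0.0025, so compression steel does yield.
M_n = (A_s − A'_s) f_y (d − a/2) + A'_s f_y (d − d') = [2255000 × (610 − 133.925) + 625000 × (610 − 46)] × 10⁻⁶ = 1073.55 + 352.50 = 1426.05 kN·m.

M_n ≈ 1430 kN·m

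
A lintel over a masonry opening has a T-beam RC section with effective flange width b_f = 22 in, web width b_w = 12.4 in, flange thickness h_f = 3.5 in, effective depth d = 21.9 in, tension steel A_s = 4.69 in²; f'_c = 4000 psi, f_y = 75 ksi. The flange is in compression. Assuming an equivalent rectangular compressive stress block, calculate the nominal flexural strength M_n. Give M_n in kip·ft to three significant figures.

Tension: T = A_s f_y = 4.69 × 75 = 351.75 kips.
Try a within the flange: a = T/(0.85 f'_c b_f) = 351.75/(0.85 × 4 × 22) = 4.703 in.
a = 4.703 > h_f = 3.5 in: the block extends into the web. Split into flange-overhang and web parts.
C_f = 0.85 f'_c (b_f − b_w) h_f = 0.85 × 4 × (22 − 12.4) × 3.5 = 114.2 kips.
Remaining web compression depth: a_w = (T − C_f)/(0.85 f'_c b_w) = (351.75 − 114.2)/(0.85 × 4 × 12.4) = 5.634 in.
M_n = C_f(d − h_f/2) + (T − C_f)(d − a_w/2) = 114.2 × (21.9 − 1.75) + 237.55 × (21.9 − 2.817) = 2301.1 + 4533.2 = 6834.3 kip·in.
M_n = 6834.3/12 = 569.53 kip·ft.

M_n ≈ 570 kip·ft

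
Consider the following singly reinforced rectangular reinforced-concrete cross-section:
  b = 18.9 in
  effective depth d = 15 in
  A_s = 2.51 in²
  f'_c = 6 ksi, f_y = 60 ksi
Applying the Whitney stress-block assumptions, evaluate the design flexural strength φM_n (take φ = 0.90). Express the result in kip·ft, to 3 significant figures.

φM_n ≈ 161 kip·ft

T = A_s f_y = 2.51 × 60 = 150.6 kips.
a = T/(0.85 f'_c b) = 150.6/(0.85 × 6 × 18.9) = 1.562 in.
M_n = T(d − a/2) = 150.6 × (15 − 0.781) = 2141.4 kip·in = 2141.4/12 = 178.45 kip·ft.
φM_n = 0.90 × 178.45 = 160.61 kip·ft.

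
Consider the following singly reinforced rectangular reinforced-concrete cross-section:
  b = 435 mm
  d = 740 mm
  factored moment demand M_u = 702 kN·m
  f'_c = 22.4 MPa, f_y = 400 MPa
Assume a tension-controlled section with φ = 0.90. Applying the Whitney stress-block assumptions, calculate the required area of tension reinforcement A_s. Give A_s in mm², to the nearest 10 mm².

M_n = M_u/φ = 702/0.90 = 780 kN·m.
With M_n = 0.85 f'_c a b (d − a/2), solve the quadratic for a:
a = d − √(d² − 2M_n/(0.85 f'_c b)) = 740 − √(740² − 2 × 780×10⁶/(0.85 × 22.4 × 435)) = 140.63 mm.
A_s = 0.85 f'_c a b / f_y = 0.85 × 22.4 × 140.63 × 435 / 400 = 2911.9 mm².

A_s ≈ 2910 mm²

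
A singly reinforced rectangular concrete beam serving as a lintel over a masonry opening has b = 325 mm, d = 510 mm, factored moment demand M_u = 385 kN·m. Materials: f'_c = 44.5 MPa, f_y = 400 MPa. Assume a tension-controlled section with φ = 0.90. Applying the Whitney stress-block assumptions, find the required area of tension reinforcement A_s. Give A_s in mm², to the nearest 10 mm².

A_s ≈ 2260 mm²

M_n = M_u/φ = 385/0.90 = 427.778 kN·m.
With M_n = 0.85 f'_c a b (d − a/2), solve the quadratic for a:
a = d − √(d² − 2M_n/(0.85 f'_c b)) = 510 − √(510² − 2 × 427.778×10⁶/(0.85 × 44.5 × 325)) = 73.53 mm.
A_s = 0.85 f'_c a b / f_y = 0.85 × 44.5 × 73.53 × 325 / 400 = 2259.8 mm².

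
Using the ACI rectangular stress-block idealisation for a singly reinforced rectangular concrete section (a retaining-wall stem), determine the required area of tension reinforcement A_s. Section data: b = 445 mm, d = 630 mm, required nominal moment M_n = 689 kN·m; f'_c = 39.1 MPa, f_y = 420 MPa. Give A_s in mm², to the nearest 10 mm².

A_s ≈ 2780 mm²

With M_n = 0.85 f'_c a b (d − a/2), solve the quadratic for a:
a = d − √(d² − 2M_n/(0.85 f'_c b)) = 630 − √(630² − 2 × 689×10⁶/(0.85 × 39.1 × 445)) = 78.89 mm.
A_s = 0.85 f'_c a b / f_y = 0.85 × 39.1 × 78.89 × 445 / 420 = 2778.0 mm².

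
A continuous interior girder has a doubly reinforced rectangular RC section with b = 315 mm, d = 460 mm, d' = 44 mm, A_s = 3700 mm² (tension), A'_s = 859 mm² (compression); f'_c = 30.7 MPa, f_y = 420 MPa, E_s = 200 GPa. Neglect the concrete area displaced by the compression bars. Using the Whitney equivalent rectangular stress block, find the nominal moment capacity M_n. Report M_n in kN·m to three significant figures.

Assume both tension and compression steel yield.
Net tension couple steel: A_s − A'_s = 2841 mm².
a = (A_s − A'_s) f_y / (0.85 f'_c b) = 1193220/(0.85 × 30.7 × 315) = 145.16 mm.
c = a/β₁ = 145.16/0.831 = 174.68 mm; ε'_s = 0.003(c − d')/c = 0.0022 ≥ f_y/E_s = 0.0021, so compression steel does yield.
M_n = (A_s − A'_s) f_y (d − a/2) + A'_s f_y (d − d') = [1193220 × (460 − 72.58) + 360780 × (460 − 44)] × 10⁻⁶ = 462.28 + 150.08 = 612.36 kN·m.

M_n ≈ 612 kN·m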